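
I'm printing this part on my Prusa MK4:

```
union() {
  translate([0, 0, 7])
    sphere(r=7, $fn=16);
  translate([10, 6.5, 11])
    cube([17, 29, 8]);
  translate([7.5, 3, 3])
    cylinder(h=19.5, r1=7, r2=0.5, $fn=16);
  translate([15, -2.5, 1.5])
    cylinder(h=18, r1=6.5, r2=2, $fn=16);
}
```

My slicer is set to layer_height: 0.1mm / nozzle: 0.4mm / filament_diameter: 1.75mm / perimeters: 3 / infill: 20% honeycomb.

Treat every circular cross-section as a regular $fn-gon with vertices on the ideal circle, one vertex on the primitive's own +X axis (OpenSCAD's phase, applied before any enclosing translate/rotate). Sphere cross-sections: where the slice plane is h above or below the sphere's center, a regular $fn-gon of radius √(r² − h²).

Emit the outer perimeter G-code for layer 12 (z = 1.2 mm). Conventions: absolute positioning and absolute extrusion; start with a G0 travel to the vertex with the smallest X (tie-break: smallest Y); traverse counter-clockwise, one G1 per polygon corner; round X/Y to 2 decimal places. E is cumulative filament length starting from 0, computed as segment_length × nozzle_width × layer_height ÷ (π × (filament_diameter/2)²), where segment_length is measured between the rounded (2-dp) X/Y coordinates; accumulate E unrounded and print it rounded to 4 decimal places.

G0 X-3.92 Y0.00 Z1.20
G1 X-3.62 Y-1.50 E0.0254
G1 X-2.77 Y-2.77 E0.0509
G1 X-1.50 Y-3.62 E0.0763
G1 X0.00 Y-3.92 E0.1017
G1 X1.50 Y-3.62 E0.1271
G1 X2.77 Y-2.77 E0.1526
G1 X3.62 Y-1.50 E0.1780
G1 X3.92 Y0.00 E0.2034
G1 X3.62 Y1.50 E0.2289
G1 X2.77 Y2.77 E0.2543
G1 X1.50 Y3.62 E0.2797
G1 X0.00 Y3.92 E0.3051
G1 X-1.50 Y3.62 E0.3306
G1 X-2.77 Y2.77 E0.3560
G1 X-3.62 Y1.50 E0.3814
G1 X-3.92 Y0.00 E0.4068

At z = 1.2 mm: the r=7 sphere contributes a regular 16-gon of circumradius √(7²−5.8²) = 3.919; the cube at (10, 6.5) does not reach this height (z outside [11, 19]); the cone at (7.5, 3) does not reach this height (z outside [3, 22.5]); the cone at (15, -2.5) does not reach this height (z outside [1.5, 19.5]); Merging all regions: only the r=7 sphere is present, so the union is just that shape — 1 connected region. The outline is a single polygon with 16 vertices. Extrusion per mm of travel: 0.4 × 0.1 / (π × 0.875²) = 0.016630. Accumulating E over each segment gives final E = 0.4068.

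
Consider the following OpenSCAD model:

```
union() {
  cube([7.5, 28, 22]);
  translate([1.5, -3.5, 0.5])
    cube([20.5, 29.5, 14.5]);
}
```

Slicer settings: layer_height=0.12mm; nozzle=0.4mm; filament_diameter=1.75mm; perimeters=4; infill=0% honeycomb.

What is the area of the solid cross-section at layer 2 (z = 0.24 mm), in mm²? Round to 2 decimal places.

210.00 mm²

At z = 0.24 mm: the 7.5×28 cube contributes its full rectangle (area 210.00 mm²); the cube at (1.5, -3.5) is absent (z outside [0.5, 15]); Combining (union): only the 7.5×28 cube is present, so the union is just that shape — area = 210.00 mm². Overall, the cross-section is a single solid region. Net area = 210.00 mm².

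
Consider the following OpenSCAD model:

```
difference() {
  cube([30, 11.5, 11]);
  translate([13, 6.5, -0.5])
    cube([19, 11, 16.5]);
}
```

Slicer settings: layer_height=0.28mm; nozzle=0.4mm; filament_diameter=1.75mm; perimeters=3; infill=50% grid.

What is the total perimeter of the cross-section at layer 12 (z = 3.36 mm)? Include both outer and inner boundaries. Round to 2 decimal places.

At z = 3.36 mm: the 30×11.5 cube contributes its full rectangle (perimeter 83.00 mm); the cube at (13, 6.5) is present — its section is the full 19×11 rectangle (perimeter 60.00 mm); Taking the first minus the rest: starting from the 30×11.5 cube, the 19×11 cube at (13, 6.5) partially overlaps it — only the 85.00 mm² overlap (of its 209.00 mm²) is removed, clipping the outline — boundary = 83.00 mm. Overall, the cross-section is a single solid region. Total boundary length (outer) = 83.00 mm.

83.00 mm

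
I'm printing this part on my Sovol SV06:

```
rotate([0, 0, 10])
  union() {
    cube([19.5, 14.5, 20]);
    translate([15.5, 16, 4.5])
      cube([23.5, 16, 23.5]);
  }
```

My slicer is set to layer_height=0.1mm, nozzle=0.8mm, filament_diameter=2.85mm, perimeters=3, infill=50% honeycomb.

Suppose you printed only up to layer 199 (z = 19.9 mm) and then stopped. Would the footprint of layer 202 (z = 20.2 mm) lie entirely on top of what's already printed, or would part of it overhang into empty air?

entirely on top

Compare the two slices. At z = 19.9: the 19.5×14.5 cube contributes its full rectangle (area 282.75 mm²); the 23.5×16 cube at (15.5, 16) contributes its full rectangle (area 376.00 mm²); Taking the union: the 2 present regions are separate (no shared area or edge), so areas and boundary lengths simply add and each stays a separate island — area = 658.75 mm²; (whole slice rotated 10° about Z — lengths, areas and connectivity unchanged). At z = 20.2: the cube is not intersected at this z (z outside [0, 20]); the cube at (15.5, 16) (footprint 23.5×16) is included at this height (area 376.00 mm²); Merging all regions: only the 23.5×16 cube at (15.5, 16) is present, so the union is just that shape — area = 376.00 mm²; (rotated 10° about Z; rotation is an isometry so areas/perimeters/island counts are preserved). Checking containment: the cross-section at z = 20.2 is a subset of the cross-section at z = 19.9.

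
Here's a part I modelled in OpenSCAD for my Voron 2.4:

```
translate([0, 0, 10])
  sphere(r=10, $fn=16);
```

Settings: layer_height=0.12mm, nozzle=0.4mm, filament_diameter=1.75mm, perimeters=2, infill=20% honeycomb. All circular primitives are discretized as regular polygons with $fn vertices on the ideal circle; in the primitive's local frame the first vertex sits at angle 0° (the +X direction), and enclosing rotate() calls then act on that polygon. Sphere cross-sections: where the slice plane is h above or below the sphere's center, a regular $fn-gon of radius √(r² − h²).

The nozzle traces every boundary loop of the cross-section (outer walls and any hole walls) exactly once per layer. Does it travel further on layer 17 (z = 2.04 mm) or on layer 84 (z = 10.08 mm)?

layer 84 (z = 10.08 mm)

Layer 17 (z = 2.04): the r=10 sphere contributes a regular 16-gon of circumradius √(10²−7.96²) = 6.053 (perimeter = 2·16·6.053·sin(180°/16) = 37.79 mm). So its perimeter = 37.79 mm. Layer 84 (z = 10.08): the sphere: section is a regular 16-gon, circumradius = √(r²−h²) = √(10²−0.08²) = 10.000 (perimeter = 2·16·10.000·sin(180°/16) = 62.43 mm). So its perimeter = 62.43 mm. Layer 84 is larger (62.43 vs 37.79 mm).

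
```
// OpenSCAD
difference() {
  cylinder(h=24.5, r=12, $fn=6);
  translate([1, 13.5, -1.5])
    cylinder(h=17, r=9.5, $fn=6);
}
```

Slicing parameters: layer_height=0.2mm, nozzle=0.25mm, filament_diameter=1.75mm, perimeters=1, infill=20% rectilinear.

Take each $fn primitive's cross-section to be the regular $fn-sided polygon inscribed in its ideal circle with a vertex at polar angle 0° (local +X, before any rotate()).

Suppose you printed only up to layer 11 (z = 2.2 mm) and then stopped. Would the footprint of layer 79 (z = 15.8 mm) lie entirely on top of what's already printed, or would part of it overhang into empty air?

Compare the two slices. At z = 2.2: the r=12 cylinder gives a regular 6-gon of circumradius 12 (constant along its height) (area = (6/2)·12.000²·sin(360°/6) = 374.12 mm²); the r=9.5 cylinder at (1, 13.5) gives a regular 6-gon of circumradius 9.5 (constant along its height) (area = (6/2)·9.500²·sin(360°/6) = 234.48 mm²); Subtracting the remaining from the first: starting from the r=12 cylinder (374.12 mm²), the r=9.5 cylinder at (1, 13.5) partially overlaps it — only the 60.38 mm² overlap (of its 234.48 mm²) is removed, clipping the outline — area = 313.74 mm². At z = 15.8: the r=12 cylinder gives a regular 6-gon of circumradius 12 (constant along its height) (area = (6/2)·12.000²·sin(360°/6) = 374.12 mm²); the cylinder at (1, 13.5) is not intersected at this z (z outside [-1.5, 15.5]); Taking the first minus the rest: none of the subtracted shapes is present at this height, so the r=12 cylinder is unchanged — area = 374.12 mm². Checking containment: at z = 15.8 the cross-section extends beyond the z = 2.2 cross-section by about 60.38 mm².

part overhangs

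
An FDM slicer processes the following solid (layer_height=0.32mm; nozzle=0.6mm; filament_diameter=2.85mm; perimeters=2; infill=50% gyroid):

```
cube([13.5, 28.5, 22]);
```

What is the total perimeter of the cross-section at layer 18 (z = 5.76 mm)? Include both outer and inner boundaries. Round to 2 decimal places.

At z = 5.76 mm: the cube (footprint 13.5×28.5) is included at this height (perimeter 84.00 mm). Overall, the cross-section is a single solid region. Total boundary length (outer) = 84.00 mm.

84.00 mm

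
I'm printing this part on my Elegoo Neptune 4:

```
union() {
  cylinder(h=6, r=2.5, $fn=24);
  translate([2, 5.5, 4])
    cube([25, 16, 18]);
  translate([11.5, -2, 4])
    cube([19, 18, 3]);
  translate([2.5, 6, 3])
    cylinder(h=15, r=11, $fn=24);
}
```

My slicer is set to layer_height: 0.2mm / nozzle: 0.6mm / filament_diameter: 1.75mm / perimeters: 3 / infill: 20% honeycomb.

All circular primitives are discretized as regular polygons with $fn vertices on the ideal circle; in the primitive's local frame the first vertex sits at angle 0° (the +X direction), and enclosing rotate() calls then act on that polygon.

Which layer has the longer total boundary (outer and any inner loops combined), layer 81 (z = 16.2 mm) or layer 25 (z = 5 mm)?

Layer 81 (z = 16.2): the cylinder is absent (z outside [0, 6]); the cube at (2, 5.5) is present — its section is the full 25×16 rectangle (perimeter 82.00 mm); the cube at (11.5, -2) does not reach this height (z outside [4, 7]); the cylinder at (2.5, 6): section is a regular 24-gon, circumradius r=11 (perimeter = 2·24·11.000·sin(180°/24) = 68.92 mm); Merging all regions: the regions partially overlap (shared area 105.17 mm²), so the edge portions inside another operand are dropped and the merged outline is re-measured after clipping — boundary = 109.81 mm. So its perimeter = 109.81 mm. Layer 25 (z = 5): the cylinder: section is a regular 24-gon, circumradius r=2.5 (perimeter = 2·24·2.500·sin(180°/24) = 15.66 mm); the cube at (2, 5.5) is present — its section is the full 25×16 rectangle (perimeter 82.00 mm); the cube at (11.5, -2) (footprint 19×18) is included at this height (perimeter 74.00 mm); the cylinder at (2.5, 6): section is a regular 24-gon, circumradius r=11 (perimeter = 2·24·11.000·sin(180°/24) = 68.92 mm); Merging all regions: the regions partially overlap (shared area 294.54 mm²), so the edge portions inside another operand are dropped and the merged outline is re-measured after clipping — boundary = 121.96 mm. So its perimeter = 121.96 mm. Layer 25 is larger (121.96 vs 109.81 mm).

layer 25 (z = 5 mm)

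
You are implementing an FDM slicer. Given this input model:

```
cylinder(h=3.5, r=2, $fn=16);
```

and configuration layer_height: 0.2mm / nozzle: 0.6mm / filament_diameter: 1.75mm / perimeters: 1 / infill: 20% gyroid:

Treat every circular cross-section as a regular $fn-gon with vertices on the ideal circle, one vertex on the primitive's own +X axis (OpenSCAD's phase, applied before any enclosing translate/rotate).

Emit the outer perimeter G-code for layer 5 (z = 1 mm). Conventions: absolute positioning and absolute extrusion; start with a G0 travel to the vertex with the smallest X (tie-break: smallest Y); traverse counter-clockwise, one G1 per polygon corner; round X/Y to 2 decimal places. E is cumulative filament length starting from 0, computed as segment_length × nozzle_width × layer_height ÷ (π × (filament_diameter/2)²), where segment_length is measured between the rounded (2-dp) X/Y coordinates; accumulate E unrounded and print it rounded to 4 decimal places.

G0 X-2.00 Y0.00 Z1.00
G1 X-1.85 Y-0.77 E0.0391
G1 X-1.41 Y-1.41 E0.0779
G1 X-0.77 Y-1.85 E0.1166
G1 X0.00 Y-2.00 E0.1558
G1 X0.77 Y-1.85 E0.1949
G1 X1.41 Y-1.41 E0.2337
G1 X1.85 Y-0.77 E0.2724
G1 X2.00 Y0.00 E0.3115
G1 X1.85 Y0.77 E0.3507
G1 X1.41 Y1.41 E0.3894
G1 X0.77 Y1.85 E0.4282
G1 X0.00 Y2.00 E0.4673
G1 X-0.77 Y1.85 E0.5064
G1 X-1.41 Y1.41 E0.5452
G1 X-1.85 Y0.77 E0.5839
G1 X-2.00 Y0.00 E0.6231

At z = 1 mm: the r=2 cylinder gives a regular 16-gon of circumradius 2 (constant along its height). The outline is a single polygon with 16 vertices. Extrusion per mm of travel: 0.6 × 0.2 / (π × 0.875²) = 0.049890. Accumulating E over each segment gives final E = 0.6231.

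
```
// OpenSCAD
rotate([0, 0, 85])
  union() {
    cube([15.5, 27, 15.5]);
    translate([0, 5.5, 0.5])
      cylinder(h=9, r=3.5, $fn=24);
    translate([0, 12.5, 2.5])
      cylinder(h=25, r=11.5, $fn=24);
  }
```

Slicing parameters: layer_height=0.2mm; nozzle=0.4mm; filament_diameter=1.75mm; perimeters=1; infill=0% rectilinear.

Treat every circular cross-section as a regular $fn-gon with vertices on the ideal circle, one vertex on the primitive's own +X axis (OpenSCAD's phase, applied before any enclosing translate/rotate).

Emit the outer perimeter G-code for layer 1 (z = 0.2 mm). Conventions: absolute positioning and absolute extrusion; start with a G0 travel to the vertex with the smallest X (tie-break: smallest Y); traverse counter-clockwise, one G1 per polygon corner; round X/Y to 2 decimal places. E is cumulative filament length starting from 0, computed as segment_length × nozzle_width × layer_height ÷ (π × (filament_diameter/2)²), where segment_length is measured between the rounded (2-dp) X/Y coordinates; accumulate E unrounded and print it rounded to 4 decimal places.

At z = 0.2 mm: the cube is present — its section is the full 15.5×27 rectangle; the cylinder at (0, 5.5) does not reach this height (z outside [0.5, 9.5]); the cylinder at (0, 12.5) does not reach this height (z outside [2.5, 27.5]); Merging all regions: only the 15.5×27 cube is present, so the union is just that shape — 1 connected region; (whole slice rotated 85° about Z — lengths, areas and connectivity unchanged). The outline is a single polygon with 4 vertices. Extrusion per mm of travel: 0.4 × 0.2 / (π × 0.875²) = 0.033260. Accumulating E over each segment gives final E = 2.8272.

G0 X-26.90 Y2.35 Z0.20
G1 X0.00 Y0.00 E0.8981
G1 X1.35 Y15.44 E1.4136
G1 X-25.55 Y17.79 E2.3117
G1 X-26.90 Y2.35 E2.8272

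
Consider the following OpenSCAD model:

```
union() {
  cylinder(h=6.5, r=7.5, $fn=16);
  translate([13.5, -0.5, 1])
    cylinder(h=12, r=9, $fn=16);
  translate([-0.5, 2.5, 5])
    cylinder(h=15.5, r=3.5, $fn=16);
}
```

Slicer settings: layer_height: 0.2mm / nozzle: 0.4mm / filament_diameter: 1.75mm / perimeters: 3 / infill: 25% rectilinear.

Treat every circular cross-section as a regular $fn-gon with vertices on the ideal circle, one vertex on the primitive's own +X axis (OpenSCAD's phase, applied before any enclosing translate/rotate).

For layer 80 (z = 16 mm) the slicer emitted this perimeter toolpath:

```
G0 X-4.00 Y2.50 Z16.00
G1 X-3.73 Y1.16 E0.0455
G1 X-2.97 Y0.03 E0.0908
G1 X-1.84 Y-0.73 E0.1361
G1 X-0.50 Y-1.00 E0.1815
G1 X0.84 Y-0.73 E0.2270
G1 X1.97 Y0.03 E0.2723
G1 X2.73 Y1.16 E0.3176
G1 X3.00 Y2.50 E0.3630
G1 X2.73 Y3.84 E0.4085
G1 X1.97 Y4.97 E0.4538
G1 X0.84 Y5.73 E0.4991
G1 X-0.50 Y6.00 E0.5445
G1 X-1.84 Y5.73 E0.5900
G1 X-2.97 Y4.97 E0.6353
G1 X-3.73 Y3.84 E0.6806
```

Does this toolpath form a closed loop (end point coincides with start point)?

no

Start point (G0): (-4.00, 2.50). End point (last G1): the path does not return to the start — open.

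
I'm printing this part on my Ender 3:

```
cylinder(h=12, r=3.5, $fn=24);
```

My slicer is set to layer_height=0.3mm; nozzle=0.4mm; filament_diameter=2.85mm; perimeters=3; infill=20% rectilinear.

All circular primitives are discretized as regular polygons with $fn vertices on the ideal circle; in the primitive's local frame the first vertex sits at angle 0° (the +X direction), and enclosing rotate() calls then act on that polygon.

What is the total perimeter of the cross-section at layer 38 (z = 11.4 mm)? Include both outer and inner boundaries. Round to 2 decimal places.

21.93 mm

At z = 11.4 mm: the cylinder: section is a regular 24-gon, circumradius r=3.5 (perimeter = 2·24·3.500·sin(180°/24) = 21.93 mm). Overall, the cross-section is a single solid region. Total boundary length (outer) = 21.93 mm.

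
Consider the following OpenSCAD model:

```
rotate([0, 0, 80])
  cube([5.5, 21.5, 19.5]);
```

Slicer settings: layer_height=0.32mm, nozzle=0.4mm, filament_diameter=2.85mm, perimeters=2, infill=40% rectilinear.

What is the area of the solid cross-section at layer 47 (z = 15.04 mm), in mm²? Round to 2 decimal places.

At z = 15.04 mm: the cube (footprint 5.5×21.5) is included at this height (area 118.25 mm²); (rotated 80° about Z; rotation is an isometry so areas/perimeters/island counts are preserved). Overall, the cross-section is a single solid region. Net area = 118.25 mm².

118.25 mm²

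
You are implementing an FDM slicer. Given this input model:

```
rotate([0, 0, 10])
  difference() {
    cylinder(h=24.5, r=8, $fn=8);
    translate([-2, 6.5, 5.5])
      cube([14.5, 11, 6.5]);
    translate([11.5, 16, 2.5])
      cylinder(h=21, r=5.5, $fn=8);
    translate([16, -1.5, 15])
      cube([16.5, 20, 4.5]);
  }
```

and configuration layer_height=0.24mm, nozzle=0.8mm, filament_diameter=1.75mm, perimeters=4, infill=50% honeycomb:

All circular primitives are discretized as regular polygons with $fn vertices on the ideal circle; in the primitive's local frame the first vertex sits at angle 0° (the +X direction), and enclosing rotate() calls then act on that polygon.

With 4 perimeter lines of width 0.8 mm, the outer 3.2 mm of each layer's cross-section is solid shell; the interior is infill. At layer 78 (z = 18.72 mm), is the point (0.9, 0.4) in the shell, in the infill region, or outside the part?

At z = 18.72 mm: the r=8 cylinder contributes a regular 8-gon of circumradius 8; the cube at (-2, 6.5) does not reach this height (z outside [5.5, 12]); the r=5.5 cylinder at (11.5, 16) contributes a regular 8-gon of circumradius 5.5; the 16.5×20 cube at (16, -1.5) contributes its full rectangle; Subtracting the remaining from the first: starting from the r=8 cylinder, the r=5.5 cylinder at (11.5, 16) misses the remaining region (no effect); the 16.5×20 cube at (16, -1.5) misses the remaining region (no effect) — 1 connected region; (whole slice rotated 10° about Z — lengths, areas and connectivity unchanged). Overall, the cross-section is a single solid region. Undo the 10° rotation: the query point maps to (0.956, 0.238) in the un-rotated model frame. The nearest boundary edge runs (5.66, 5.66)→(8.00, 0.00); distance from the point to it = 6.42 mm. The point is inside the cross-section and 6.42 mm from the nearest boundary — more than the 3.2 mm shell width (4 × 0.8), so it's in the infill interior.

infill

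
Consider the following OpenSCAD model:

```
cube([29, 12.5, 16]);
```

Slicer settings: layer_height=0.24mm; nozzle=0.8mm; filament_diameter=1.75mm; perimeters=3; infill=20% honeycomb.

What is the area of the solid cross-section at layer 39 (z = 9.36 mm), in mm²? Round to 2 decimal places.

362.50 mm²

At z = 9.36 mm: the cube (footprint 29×12.5) is included at this height (area 362.50 mm²). Overall, the cross-section is a single solid region. Net area = 362.50 mm².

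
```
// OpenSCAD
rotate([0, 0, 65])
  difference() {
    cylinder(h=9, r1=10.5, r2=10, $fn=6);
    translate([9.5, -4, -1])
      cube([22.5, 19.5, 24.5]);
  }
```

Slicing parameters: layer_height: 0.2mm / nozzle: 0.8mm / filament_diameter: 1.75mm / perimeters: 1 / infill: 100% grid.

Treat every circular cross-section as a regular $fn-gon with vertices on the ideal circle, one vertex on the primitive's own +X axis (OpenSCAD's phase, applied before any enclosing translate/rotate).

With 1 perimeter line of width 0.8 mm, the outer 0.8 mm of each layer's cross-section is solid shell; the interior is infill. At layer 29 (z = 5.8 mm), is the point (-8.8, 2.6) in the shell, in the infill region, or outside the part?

outside

At z = 5.8 mm: the cone contributes a regular 6-gon of circumradius 10.178 (interpolated between r1=10.5 and r2=10 at t=0.644); the 22.5×19.5 cube at (9.5, -4) contributes its full rectangle; After the difference (first − rest): starting from the cone, the 22.5×19.5 cube at (9.5, -4) partially overlaps it — only the 0.80 mm² overlap (of its 438.75 mm²) is removed, clipping the outline — 1 connected region; (whole slice rotated 65° about Z — lengths, areas and connectivity unchanged). Overall, the cross-section is a single solid region. Undo the 65° rotation: the query point maps to (-1.363, 9.074) in the un-rotated model frame. The nearest boundary edge runs (-5.09, 8.81)→(5.09, 8.81); distance from the point to it = 0.26 mm. The point is not inside any of the regions above, so it lies outside the cross-section (0.26 mm from the nearest boundary).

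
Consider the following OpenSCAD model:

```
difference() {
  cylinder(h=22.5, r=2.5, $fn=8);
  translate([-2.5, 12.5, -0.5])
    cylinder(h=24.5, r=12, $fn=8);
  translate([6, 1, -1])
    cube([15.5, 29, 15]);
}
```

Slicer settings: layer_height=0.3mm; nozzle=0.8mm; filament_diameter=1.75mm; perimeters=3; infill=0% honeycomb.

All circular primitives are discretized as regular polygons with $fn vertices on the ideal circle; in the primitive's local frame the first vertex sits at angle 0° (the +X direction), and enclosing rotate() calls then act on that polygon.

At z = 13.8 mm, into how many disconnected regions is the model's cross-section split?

1

At z = 13.8 mm: the cylinder: section is a regular 8-gon, circumradius r=2.5; the r=12 cylinder at (-2.5, 12.5) gives a regular 8-gon of circumradius 12 (constant along its height); the cube at (6, 1) is present — its section is the full 15.5×29 rectangle; Subtracting the remaining from the first: starting from the r=2.5 cylinder, the r=12 cylinder at (-2.5, 12.5) partially overlaps it — only the 2.50 mm² overlap (of its 407.29 mm²) is removed, clipping the outline; the 15.5×29 cube at (6, 1) misses the remaining region (no effect) — 1 connected region. The result has 1 disconnected region.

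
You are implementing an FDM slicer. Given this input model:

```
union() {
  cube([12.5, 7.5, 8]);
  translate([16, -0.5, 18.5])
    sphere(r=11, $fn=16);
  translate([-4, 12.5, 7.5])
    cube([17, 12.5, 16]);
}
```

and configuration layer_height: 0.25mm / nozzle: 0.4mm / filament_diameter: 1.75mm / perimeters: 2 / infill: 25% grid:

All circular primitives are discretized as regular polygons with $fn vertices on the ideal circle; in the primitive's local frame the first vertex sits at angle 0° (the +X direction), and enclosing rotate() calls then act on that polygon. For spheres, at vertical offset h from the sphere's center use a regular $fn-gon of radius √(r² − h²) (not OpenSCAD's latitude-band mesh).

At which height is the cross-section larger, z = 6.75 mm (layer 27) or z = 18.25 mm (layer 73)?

layer 73 (z = 18.25 mm)

Layer 27 (z = 6.75): the 12.5×7.5 cube contributes its full rectangle (area 93.75 mm²); the sphere at (16, -0.5) is not intersected at this z (|z−center|=11.750 > r=11); the cube at (-4, 12.5) is not intersected at this z (z outside [7.5, 23.5]); Taking the union: only the 12.5×7.5 cube is present, so the union is just that shape — area = 93.75 mm². So its area = 93.75 mm². Layer 73 (z = 18.25): the cube is not intersected at this z (z outside [0, 8]); the r=11 sphere at (16, -0.5) slices to a regular 16-gon of circumradius 10.997 (√(r²−h²) with h=0.25 from center) (area = (16/2)·10.997²·sin(360°/16) = 370.25 mm²); the 17×12.5 cube at (-4, 12.5) contributes its full rectangle (area 212.50 mm²); Combining (union): the 2 present regions are separate (no shared area or edge), so areas and boundary lengths simply add and each stays a separate island — area = 582.75 mm². So its area = 582.75 mm². Layer 73 is larger (582.75 vs 93.75 mm²).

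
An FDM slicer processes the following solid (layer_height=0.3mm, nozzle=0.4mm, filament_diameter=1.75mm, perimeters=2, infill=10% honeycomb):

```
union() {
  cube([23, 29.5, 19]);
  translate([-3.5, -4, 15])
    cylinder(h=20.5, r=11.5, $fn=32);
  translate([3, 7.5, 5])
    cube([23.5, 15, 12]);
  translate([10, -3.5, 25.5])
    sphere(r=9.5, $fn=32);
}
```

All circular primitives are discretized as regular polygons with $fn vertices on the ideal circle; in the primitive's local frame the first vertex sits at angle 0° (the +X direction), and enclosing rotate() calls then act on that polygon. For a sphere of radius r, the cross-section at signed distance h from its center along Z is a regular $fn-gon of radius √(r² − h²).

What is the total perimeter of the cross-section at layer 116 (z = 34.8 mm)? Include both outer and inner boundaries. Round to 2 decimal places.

At z = 34.8 mm: the cube does not reach this height (z outside [0, 19]); the r=11.5 cylinder at (-3.5, -4) gives a regular 32-gon of circumradius 11.5 (constant along its height) (perimeter = 2·32·11.500·sin(180°/32) = 72.14 mm); the cube at (3, 7.5) is absent (z outside [5, 17]); the r=9.5 sphere at (10, -3.5) contributes a regular 32-gon of circumradius √(9.5²−9.3²) = 1.939 (perimeter = 2·32·1.939·sin(180°/32) = 12.16 mm); Combining (union): the 2 present regions are separate (no shared area or edge), so areas and boundary lengths simply add and each stays a separate island — boundary = 84.30 mm. Overall, the cross-section has 2 separate islands. Total boundary length (outer) = 84.30 mm.

84.30 mm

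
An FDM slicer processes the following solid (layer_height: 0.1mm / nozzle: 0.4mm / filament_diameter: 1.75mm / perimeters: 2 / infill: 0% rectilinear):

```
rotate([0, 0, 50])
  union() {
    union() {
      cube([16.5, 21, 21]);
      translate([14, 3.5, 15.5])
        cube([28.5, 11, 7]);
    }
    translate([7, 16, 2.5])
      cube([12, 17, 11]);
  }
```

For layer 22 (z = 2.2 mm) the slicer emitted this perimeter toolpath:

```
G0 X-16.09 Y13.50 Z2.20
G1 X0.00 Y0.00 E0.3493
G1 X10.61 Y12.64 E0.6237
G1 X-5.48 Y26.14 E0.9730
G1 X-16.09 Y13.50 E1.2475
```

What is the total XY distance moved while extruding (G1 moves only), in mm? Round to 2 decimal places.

Sum the Euclidean lengths of each G1 segment: total = 75.01 mm.

75.01 mm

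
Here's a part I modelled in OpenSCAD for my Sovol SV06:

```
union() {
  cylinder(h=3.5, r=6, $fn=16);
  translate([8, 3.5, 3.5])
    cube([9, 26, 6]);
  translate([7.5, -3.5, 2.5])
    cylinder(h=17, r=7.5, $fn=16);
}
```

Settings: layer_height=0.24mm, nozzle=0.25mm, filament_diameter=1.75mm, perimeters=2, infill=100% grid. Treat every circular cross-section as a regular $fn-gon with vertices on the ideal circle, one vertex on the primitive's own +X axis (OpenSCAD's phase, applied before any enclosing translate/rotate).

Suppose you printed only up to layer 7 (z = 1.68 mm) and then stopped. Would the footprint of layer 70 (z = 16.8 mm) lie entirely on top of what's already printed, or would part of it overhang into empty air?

part overhangs

Compare the two slices. At z = 1.68: the cylinder: section is a regular 16-gon, circumradius r=6 (area = (16/2)·6.000²·sin(360°/16) = 110.21 mm²); the cube at (8, 3.5) does not reach this height (z outside [3.5, 9.5]); the cylinder at (7.5, -3.5) does not reach this height (z outside [2.5, 19.5]); Taking the union: only the r=6 cylinder is present, so the union is just that shape — area = 110.21 mm². At z = 16.8: the cylinder is not intersected at this z (z outside [0, 3.5]); the cube at (8, 3.5) does not reach this height (z outside [3.5, 9.5]); the r=7.5 cylinder at (7.5, -3.5) contributes a regular 16-gon of circumradius 7.5 (area = (16/2)·7.500²·sin(360°/16) = 172.21 mm²); Combining (union): only the r=7.5 cylinder at (7.5, -3.5) is present, so the union is just that shape — area = 172.21 mm². Checking containment: at z = 16.8 the cross-section extends beyond the z = 1.68 cross-section by about 135.88 mm².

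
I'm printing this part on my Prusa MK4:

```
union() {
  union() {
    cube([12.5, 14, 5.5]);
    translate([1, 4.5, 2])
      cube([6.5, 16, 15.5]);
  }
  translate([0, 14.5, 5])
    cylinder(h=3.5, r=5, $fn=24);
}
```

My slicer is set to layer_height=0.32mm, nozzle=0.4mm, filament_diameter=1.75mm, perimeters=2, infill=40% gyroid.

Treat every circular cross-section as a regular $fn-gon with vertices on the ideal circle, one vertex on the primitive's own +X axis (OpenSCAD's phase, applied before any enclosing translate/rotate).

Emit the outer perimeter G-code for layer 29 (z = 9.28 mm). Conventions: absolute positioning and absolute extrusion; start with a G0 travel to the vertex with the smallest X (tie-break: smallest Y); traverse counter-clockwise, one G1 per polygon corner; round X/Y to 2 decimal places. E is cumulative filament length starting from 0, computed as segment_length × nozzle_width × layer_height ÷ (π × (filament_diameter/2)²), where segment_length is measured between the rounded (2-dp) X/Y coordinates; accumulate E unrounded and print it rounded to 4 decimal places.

At z = 9.28 mm: the cube is absent (z outside [0, 5.5]); the cube at (1, 4.5) (footprint 6.5×16) is included at this height; Merging all regions: only the 6.5×16 cube at (1, 4.5) is present, so the union is just that shape — 1 connected region; the cylinder at (0, 14.5) does not reach this height (z outside [5, 8.5]); Taking the union: only that combined region is present, so the union is just that shape — 1 connected region. The outline is a single polygon with 4 vertices. Extrusion per mm of travel: 0.4 × 0.32 / (π × 0.875²) = 0.053216. Accumulating E over each segment gives final E = 2.3947.

G0 X1.00 Y4.50 Z9.28
G1 X7.50 Y4.50 E0.3459
G1 X7.50 Y20.50 E1.1974
G1 X1.00 Y20.50 E1.5433
G1 X1.00 Y4.50 E2.3947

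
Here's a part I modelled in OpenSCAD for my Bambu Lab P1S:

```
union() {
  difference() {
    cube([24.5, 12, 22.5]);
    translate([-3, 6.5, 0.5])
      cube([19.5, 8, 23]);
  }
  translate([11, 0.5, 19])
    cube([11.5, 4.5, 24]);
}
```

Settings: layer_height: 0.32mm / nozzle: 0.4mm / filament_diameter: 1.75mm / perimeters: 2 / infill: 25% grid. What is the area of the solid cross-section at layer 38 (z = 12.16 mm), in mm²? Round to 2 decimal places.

At z = 12.16 mm: the cube (footprint 24.5×12) is included at this height (area 294.00 mm²); the 19.5×8 cube at (-3, 6.5) contributes its full rectangle (area 156.00 mm²); Taking the first minus the rest: starting from the 24.5×12 cube (294.00 mm²), the 19.5×8 cube at (-3, 6.5) partially overlaps it — only the 90.75 mm² overlap (of its 156.00 mm²) is removed, clipping the outline — area = 203.25 mm²; the cube at (11, 0.5) does not reach this height (z outside [19, 43]); Merging all regions: only the result so far is present, so the union is just that shape — area = 203.25 mm². Overall, the cross-section is a single solid region. Net area = 203.25 mm².

203.25 mm²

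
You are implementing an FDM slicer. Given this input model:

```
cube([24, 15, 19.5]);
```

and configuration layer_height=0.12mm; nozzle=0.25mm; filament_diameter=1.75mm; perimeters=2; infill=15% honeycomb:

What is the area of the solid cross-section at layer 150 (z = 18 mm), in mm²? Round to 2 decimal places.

At z = 18 mm: the 24×15 cube contributes its full rectangle (area 360.00 mm²). Overall, the cross-section is a single solid region. Net area = 360.00 mm².

360.00 mm²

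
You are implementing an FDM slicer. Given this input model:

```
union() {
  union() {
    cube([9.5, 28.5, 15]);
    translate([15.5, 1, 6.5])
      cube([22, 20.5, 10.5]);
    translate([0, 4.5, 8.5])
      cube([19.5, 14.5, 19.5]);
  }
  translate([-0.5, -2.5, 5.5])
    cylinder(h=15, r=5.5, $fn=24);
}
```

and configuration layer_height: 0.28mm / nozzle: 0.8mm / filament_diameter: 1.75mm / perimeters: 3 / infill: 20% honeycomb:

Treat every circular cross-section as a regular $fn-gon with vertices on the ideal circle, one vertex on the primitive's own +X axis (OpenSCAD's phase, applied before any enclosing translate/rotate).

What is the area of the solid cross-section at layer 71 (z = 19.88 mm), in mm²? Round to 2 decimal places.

At z = 19.88 mm: the cube does not reach this height (z outside [0, 15]); the cube at (15.5, 1) does not reach this height (z outside [6.5, 17]); the cube at (0, 4.5) is present — its section is the full 19.5×14.5 rectangle (area 282.75 mm²); Combining (union): only the 19.5×14.5 cube at (0, 4.5) is present, so the union is just that shape — area = 282.75 mm²; the r=5.5 cylinder at (-0.5, -2.5) contributes a regular 24-gon of circumradius 5.5 (area = (24/2)·5.500²·sin(360°/24) = 93.95 mm²); Taking the union: the 2 present regions are separate (no shared area or edge), so areas and boundary lengths simply add and each stays a separate island — area = 376.70 mm². Overall, the cross-section has 2 separate islands. Net area = 376.70 mm².

376.70 mm²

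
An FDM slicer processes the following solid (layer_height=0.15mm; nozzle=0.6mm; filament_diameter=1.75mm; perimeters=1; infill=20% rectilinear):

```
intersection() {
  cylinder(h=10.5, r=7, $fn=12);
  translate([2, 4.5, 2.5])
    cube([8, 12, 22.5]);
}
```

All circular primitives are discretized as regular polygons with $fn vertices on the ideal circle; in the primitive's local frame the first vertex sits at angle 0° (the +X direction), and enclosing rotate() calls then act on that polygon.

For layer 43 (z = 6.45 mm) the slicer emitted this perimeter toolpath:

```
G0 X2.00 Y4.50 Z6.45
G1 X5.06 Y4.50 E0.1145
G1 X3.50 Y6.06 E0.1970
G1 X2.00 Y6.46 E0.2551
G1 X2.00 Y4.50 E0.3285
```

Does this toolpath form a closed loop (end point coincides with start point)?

yes

Start point (G0): (2.00, 4.50). End point (last G1): the path returns to the start — closed.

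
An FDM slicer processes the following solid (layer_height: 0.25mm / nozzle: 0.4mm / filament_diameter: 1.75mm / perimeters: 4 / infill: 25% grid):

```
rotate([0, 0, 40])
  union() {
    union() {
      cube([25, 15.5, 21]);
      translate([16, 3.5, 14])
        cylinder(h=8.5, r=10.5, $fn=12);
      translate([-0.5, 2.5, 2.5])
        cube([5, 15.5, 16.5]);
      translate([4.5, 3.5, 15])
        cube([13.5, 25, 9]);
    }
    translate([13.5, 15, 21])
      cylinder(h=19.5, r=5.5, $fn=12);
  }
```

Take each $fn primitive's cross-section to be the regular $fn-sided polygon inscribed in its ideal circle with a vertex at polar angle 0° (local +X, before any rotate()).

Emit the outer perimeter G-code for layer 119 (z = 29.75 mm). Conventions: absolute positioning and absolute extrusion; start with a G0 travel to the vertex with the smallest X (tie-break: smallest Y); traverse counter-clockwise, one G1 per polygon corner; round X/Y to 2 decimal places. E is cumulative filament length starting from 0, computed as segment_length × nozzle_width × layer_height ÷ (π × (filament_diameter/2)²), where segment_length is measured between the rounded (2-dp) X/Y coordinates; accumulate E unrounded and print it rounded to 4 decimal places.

G0 X-4.72 Y19.21 Z29.75
G1 X-3.51 Y16.63 E0.1185
G1 X-1.18 Y15.00 E0.2367
G1 X1.65 Y14.75 E0.3548
G1 X4.24 Y15.96 E0.4737
G1 X5.87 Y18.29 E0.5919
G1 X6.12 Y21.12 E0.7100
G1 X4.91 Y23.70 E0.8285
G1 X2.58 Y25.34 E0.9469
G1 X-0.26 Y25.58 E1.0654
G1 X-2.84 Y24.38 E1.1837
G1 X-4.47 Y22.05 E1.3019
G1 X-4.72 Y19.21 E1.4205

At z = 29.75 mm: the cube does not reach this height (z outside [0, 21]); the cylinder at (16, 3.5) does not reach this height (z outside [14, 22.5]); the cube at (-0.5, 2.5) is not intersected at this z (z outside [2.5, 19]); the cube at (4.5, 3.5) does not reach this height (z outside [15, 24]); Merging all regions: nothing is present at this height; the r=5.5 cylinder at (13.5, 15) contributes a regular 12-gon of circumradius 5.5; Taking the union: only the r=5.5 cylinder at (13.5, 15) is present, so the union is just that shape — 1 connected region; (rotated 40° about Z; rotation is an isometry so areas/perimeters/island counts are preserved). The outline is a single polygon with 12 vertices. Extrusion per mm of travel: 0.4 × 0.25 / (π × 0.875²) = 0.041575. Accumulating E over each segment gives final E = 1.4205.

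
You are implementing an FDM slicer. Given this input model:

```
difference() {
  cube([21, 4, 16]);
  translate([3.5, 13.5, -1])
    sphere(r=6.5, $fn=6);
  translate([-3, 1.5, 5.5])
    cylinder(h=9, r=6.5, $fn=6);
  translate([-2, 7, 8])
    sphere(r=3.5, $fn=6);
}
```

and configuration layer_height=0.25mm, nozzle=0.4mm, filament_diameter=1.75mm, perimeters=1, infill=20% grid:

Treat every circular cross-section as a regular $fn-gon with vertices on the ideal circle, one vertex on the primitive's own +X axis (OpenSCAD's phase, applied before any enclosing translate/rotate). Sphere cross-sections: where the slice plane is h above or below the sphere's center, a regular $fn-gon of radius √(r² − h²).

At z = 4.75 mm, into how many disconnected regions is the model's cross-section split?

At z = 4.75 mm: the 21×4 cube contributes its full rectangle; the sphere at (3.5, 13.5): section is a regular 6-gon, circumradius = √(r²−h²) = √(6.5²−5.75²) = 3.031; the cylinder at (-3, 1.5) is absent (z outside [5.5, 14.5]); the r=3.5 sphere at (-2, 7) contributes a regular 6-gon of circumradius √(3.5²−3.25²) = 1.299; After the difference (first − rest): starting from the 21×4 cube, the r=6.5 sphere at (3.5, 13.5) misses the remaining region (no effect); the r=3.5 sphere at (-2, 7) misses the remaining region (no effect) — 1 connected region. The result has 1 disconnected region.

1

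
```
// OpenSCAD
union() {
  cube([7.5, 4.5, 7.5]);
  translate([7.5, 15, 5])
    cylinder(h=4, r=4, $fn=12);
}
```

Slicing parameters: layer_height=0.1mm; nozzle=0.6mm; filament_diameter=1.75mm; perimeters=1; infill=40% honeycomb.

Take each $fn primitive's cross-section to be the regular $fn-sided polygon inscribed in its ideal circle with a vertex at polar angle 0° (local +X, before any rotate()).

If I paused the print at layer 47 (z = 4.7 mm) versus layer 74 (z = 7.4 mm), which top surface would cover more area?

Layer 47 (z = 4.7): the cube (footprint 7.5×4.5) is included at this height (area 33.75 mm²); the cylinder at (7.5, 15) is not intersected at this z (z outside [5, 9]); Combining (union): only the 7.5×4.5 cube is present, so the union is just that shape — area = 33.75 mm². So its area = 33.75 mm². Layer 74 (z = 7.4): the 7.5×4.5 cube contributes its full rectangle (area 33.75 mm²); the r=4 cylinder at (7.5, 15) gives a regular 12-gon of circumradius 4 (constant along its height) (area = (12/2)·4.000²·sin(360°/12) = 48.00 mm²); Combining (union): the 2 present regions are separate (no shared area or edge), so areas and boundary lengths simply add and each stays a separate island — area = 81.75 mm². So its area = 81.75 mm². Layer 74 is larger (81.75 vs 33.75 mm²).

layer 74 (z = 7.4 mm)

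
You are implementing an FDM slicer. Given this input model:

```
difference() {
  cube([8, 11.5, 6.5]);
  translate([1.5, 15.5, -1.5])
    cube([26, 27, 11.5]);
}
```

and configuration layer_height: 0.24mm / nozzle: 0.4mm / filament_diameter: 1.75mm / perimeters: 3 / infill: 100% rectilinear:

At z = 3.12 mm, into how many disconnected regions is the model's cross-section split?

At z = 3.12 mm: the cube (footprint 8×11.5) is included at this height; the cube at (1.5, 15.5) is present — its section is the full 26×27 rectangle; Subtracting the remaining from the first: starting from the 8×11.5 cube, the 26×27 cube at (1.5, 15.5) misses the remaining region (no effect) — 1 connected region. The result has 1 disconnected region.

1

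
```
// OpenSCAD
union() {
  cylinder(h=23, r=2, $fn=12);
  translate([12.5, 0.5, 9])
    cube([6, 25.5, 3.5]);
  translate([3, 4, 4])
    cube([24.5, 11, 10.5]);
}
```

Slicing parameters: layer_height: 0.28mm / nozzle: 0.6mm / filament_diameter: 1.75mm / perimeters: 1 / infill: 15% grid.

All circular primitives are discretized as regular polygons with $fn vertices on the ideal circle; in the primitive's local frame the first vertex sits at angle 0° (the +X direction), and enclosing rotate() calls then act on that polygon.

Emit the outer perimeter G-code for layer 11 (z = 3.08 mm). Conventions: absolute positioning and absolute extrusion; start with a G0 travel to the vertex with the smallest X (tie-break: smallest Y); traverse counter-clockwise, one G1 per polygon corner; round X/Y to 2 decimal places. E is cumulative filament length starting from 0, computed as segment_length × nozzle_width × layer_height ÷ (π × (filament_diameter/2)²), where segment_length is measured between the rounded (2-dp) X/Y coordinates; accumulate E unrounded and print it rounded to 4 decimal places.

At z = 3.08 mm: the cylinder: section is a regular 12-gon, circumradius r=2; the cube at (12.5, 0.5) is absent (z outside [9, 12.5]); the cube at (3, 4) is absent (z outside [4, 14.5]); Combining (union): only the r=2 cylinder is present, so the union is just that shape — 1 connected region. The outline is a single polygon with 12 vertices. Extrusion per mm of travel: 0.6 × 0.28 / (π × 0.875²) = 0.069846. Accumulating E over each segment gives final E = 0.8672.

G0 X-2.00 Y0.00 Z3.08
G1 X-1.73 Y-1.00 E0.0723
G1 X-1.00 Y-1.73 E0.1445
G1 X0.00 Y-2.00 E0.2168
G1 X1.00 Y-1.73 E0.2891
G1 X1.73 Y-1.00 E0.3613
G1 X2.00 Y0.00 E0.4336
G1 X1.73 Y1.00 E0.5060
G1 X1.00 Y1.73 E0.5781
G1 X0.00 Y2.00 E0.6504
G1 X-1.00 Y1.73 E0.7228
G1 X-1.73 Y1.00 E0.7949
G1 X-2.00 Y0.00 E0.8672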